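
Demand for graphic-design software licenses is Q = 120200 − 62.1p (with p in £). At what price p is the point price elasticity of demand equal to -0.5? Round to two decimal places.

645.20

Ed = −62.1p/(120200 − 62.1p). Set this equal to -0.5:
62.1p = 0.5·(120200 − 62.1p) ⇒ 62.1p(1 + 0.5) = 0.5·120200
p = 0.5·120200 / (62.1·1.5) = 645.1959…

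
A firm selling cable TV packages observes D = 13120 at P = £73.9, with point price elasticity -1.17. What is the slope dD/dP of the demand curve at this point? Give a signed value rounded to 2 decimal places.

Ed = (dD/dP)·(P/D) ⇒ dD/dP = Ed·D/P = (-1.17)·13120/73.9 = -207.7185…

-207.72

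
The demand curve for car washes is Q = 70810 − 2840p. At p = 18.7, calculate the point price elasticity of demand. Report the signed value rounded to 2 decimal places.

dQ/dp = −2840. At p = 18.7, Q = 70810 − 2840(18.7) = 17702.
Ed = (dQ/dp)·(p/Q) = −2840 × (18.7/17702) = -3.0001…

-3.00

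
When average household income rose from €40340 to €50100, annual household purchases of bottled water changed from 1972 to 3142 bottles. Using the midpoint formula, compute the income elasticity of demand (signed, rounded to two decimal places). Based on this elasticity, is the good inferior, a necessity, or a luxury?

%ΔQ = (3142 − 1972)/[( 1972 + 3142)/2] = 1170/2557 = 0.457567…
%ΔIncome = (50100 − 40340)/[( 40340 + 50100)/2] = 9760/45220 = 0.215833…
E_income = (1170/2557) / (9760/45220) = 2.1200…
E_income > 1 ⇒ normal good, luxury.

2.12; luxury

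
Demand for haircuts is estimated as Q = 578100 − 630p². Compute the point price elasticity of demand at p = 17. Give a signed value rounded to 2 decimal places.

dQ/dp = −2·630·p = -21420. At p = 17, Q = 396030.
Ed = (dQ/dp)·(p/Q) = (-21420) × (17/396030) = -0.9194…

-0.92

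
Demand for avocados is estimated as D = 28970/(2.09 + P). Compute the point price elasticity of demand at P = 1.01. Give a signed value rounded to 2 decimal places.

dD/dP = −28970/(2.09 + P)² = -3014.57. At P = 1.01, D = 9345.16.
Ed = (dD/dP)·(P/D) = (-3014.57) × (1.01/9345.16) = -0.3258…

-0.33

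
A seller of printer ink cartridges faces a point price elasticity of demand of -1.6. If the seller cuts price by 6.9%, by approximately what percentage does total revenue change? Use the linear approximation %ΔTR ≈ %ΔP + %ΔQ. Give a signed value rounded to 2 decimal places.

%ΔQ ≈ Ed × %ΔP = (-1.6) × (-6.9%) = +11.0400%
%ΔTR ≈ %ΔP + %ΔQ = (-6.9%) + (+11.0400%) = +4.1400%

+4.14%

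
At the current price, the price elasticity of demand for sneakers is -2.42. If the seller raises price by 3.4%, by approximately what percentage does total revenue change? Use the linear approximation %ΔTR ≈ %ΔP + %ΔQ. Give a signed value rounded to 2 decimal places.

-4.83%

%ΔQ ≈ Ed × %ΔP = (-2.42) × (+3.4%) = -8.2280%
%ΔTR ≈ %ΔP + %ΔQ = (+3.4%) + (-8.2280%) = -4.8280%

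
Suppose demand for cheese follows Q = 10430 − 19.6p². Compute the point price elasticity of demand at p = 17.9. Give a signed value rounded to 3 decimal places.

-3.027

dQ/dp = −2·19.6·p = -701.68. At p = 17.9, Q = 4149.964.
Ed = (dQ/dp)·(p/Q) = (-701.68) × (17.9/4149.964) = -3.02654…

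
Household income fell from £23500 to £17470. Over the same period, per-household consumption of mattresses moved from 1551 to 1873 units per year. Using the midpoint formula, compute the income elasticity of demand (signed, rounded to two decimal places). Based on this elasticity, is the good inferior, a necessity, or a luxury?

%ΔQ = (1873 − 1551)/[( 1551 + 1873)/2] = 322/1712 = 0.188084…
%ΔIncome = (17470 − 23500)/[( 23500 + 17470)/2] = -6030/20485 = -0.294361…
E_income = (322/1712) / (-6030/20485) = -0.6389…
E_income < 0 ⇒ inferior good.

-0.64; inferior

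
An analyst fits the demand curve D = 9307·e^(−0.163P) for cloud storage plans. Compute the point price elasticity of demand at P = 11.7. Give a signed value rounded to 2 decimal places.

-1.91

dD/dP = −0.163·D = -225.296. At P = 11.7, D = 1382.19.
Ed = (dD/dP)·(P/D) = (-225.296) × (11.7/1382.19) = -1.9071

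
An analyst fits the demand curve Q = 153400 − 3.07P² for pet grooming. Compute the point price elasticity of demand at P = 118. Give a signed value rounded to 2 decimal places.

dQ/dP = −2·3.07·P = -724.52. At P = 118, Q = 110653.32.
Ed = (dQ/dP)·(P/Q) = (-724.52) × (118/110653.32) = -0.7726…

-0.77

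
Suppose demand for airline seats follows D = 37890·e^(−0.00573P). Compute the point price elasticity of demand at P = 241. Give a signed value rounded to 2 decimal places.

dD/dP = −0.00573·D = -54.5694. At P = 241, D = 9523.45.
Ed = (dD/dP)·(P/D) = (-54.5694) × (241/9523.45) = -1.3809…

-1.38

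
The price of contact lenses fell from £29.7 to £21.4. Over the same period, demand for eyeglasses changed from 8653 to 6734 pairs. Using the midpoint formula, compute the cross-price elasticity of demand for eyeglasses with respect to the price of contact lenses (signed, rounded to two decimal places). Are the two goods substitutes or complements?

0.77; substitutes

%ΔQ_{eyeglasses} = (6734 − 8653)/avg = -1919/7693.5 = -0.249431…
%ΔP_{contact lenses} = (21.4 − 29.7)/avg = -8.3/25.55 = -0.324853…
E_cross = (-1919/7693.5) / (-8.3/25.55) = 0.7678…
E_cross > 0 ⇒ the goods are substitutes.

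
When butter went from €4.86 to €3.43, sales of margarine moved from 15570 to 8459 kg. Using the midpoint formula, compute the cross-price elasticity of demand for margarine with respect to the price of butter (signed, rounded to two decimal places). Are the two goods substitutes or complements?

%ΔQ_{margarine} = (8459 − 15570)/avg = -7111/12014.5 = -0.591868…
%ΔP_{butter} = (3.43 − 4.86)/avg = -1.43/4.145 = -0.344993…
E_cross = (-7111/12014.5) / (-1.43/4.145) = 1.7155…
E_cross > 0 ⇒ the goods are substitutes.

1.72; substitutes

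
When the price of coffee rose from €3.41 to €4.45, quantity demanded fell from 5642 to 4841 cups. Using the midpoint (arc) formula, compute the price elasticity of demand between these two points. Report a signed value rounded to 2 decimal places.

%ΔQ = (4841 − 5642) / [(5642 + 4841)/2] = -801/5241.5 = -0.152818…
%ΔP = (4.45 − 3.41) / [(3.41 + 4.45)/2] = 1.04/3.93 = 0.264631…
Arc Ed = %ΔQ / %ΔP = (-801/5241.5) / (1.04/3.93) = -0.5774…

-0.58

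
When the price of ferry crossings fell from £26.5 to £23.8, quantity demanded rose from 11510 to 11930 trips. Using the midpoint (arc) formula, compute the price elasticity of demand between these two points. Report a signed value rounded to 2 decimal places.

%ΔQ = (11930 − 11510) / [(11510 + 11930)/2] = 420/11720 = 0.035836…
%ΔP = (23.8 − 26.5) / [(26.5 + 23.8)/2] = -2.7/25.15 = -0.107355…
Arc Ed = %ΔQ / %ΔP = (420/11720) / (-2.7/25.15) = -0.3338…

-0.33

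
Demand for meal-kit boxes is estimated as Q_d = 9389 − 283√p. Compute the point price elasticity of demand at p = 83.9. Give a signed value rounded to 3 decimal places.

dQ_d/dp = −283/(2√p) = -15.4481. At p = 83.9, Q_d = 6796.81.
Ed = (dQ_d/dp)·(p/Q_d) = (-15.4481) × (83.9/6796.81) = -0.19069…

-0.191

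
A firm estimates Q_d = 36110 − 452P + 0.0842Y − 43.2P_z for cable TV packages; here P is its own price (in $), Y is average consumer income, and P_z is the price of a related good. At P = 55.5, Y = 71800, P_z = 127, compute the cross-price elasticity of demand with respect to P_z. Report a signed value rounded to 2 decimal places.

At the given values, Q_d = 36110 − 452(55.5) + 0.0842(71800) − 43.2(127) = 11583.16.
∂Q_d/∂P_z = -43.2.
E = (-43.2) × (127/11583.16) = -0.4736…

-0.47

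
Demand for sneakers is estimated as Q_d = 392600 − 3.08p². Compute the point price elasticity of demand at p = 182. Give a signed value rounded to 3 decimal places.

dQ_d/dp = −2·3.08·p = -1121.12. At p = 182, Q_d = 290578.08.
Ed = (dQ_d/dp)·(p/Q_d) = (-1121.12) × (182/290578.08) = -0.70219…

-0.702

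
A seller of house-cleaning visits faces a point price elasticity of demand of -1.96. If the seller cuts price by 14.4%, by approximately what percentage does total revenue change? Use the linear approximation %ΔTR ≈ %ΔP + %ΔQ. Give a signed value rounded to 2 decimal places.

+13.82%

%ΔQ ≈ Ed × %ΔP = (-1.96) × (-14.4%) = +28.2240%
%ΔTR ≈ %ΔP + %ΔQ = (-14.4%) + (+28.2240%) = +13.8240%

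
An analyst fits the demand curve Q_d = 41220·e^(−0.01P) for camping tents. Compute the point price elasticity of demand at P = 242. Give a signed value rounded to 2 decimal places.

-2.42

dQ_d/dP = −0.01·Q_d = -36.6535. At P = 242, Q_d = 3665.35.
Ed = (dQ_d/dP)·(P/Q_d) = (-36.6535) × (242/3665.35) = -2.42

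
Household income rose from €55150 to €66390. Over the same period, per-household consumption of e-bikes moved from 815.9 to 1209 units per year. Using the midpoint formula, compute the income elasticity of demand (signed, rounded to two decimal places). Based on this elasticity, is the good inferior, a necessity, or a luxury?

%ΔQ = (1209 − 815.9)/[( 815.9 + 1209)/2] = 393.1/1012.45 = 0.388266…
%ΔIncome = (66390 − 55150)/[( 55150 + 66390)/2] = 11240/60770 = 0.184959…
E_income = (393.1/1012.45) / (11240/60770) = 2.0991…
E_income > 1 ⇒ normal good, luxury.

2.10; luxury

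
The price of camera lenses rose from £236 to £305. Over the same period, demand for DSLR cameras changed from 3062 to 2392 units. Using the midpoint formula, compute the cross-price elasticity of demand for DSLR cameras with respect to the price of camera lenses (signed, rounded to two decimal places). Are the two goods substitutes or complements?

-0.96; complements

%ΔQ_{DSLR cameras} = (2392 − 3062)/avg = -670/2727 = -0.245691…
%ΔP_{camera lenses} = (305 − 236)/avg = 69/270.5 = 0.255083…
E_cross = (-670/2727) / (69/270.5) = -0.9631…
E_cross < 0 ⇒ the goods are complements.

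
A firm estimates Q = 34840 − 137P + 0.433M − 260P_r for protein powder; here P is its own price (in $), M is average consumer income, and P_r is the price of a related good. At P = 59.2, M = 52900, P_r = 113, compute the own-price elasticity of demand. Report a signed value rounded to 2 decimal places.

-0.40

At the given values, Q = 34840 − 137(59.2) + 0.433(52900) − 260(113) = 20255.3.
∂Q/∂P = −137.
E = (-137) × (59.2/20255.3) = -0.4004…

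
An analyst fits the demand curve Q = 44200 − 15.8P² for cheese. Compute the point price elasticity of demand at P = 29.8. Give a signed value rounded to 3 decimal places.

dQ/dP = −2·15.8·P = -941.68. At P = 29.8, Q = 30168.968.
Ed = (dQ/dP)·(P/Q) = (-941.68) × (29.8/30168.968) = -0.93016…

-0.930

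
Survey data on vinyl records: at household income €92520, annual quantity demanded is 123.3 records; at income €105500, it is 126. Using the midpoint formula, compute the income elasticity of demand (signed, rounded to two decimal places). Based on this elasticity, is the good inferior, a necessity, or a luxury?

0.17; necessity

%ΔQ = (126 − 123.3)/[( 123.3 + 126)/2] = 2.7/124.65 = 0.021660…
%ΔIncome = (105500 − 92520)/[( 92520 + 105500)/2] = 12980/99010 = 0.131097…
E_income = (2.7/124.65) / (12980/99010) = 0.1652…
0 < E_income < 1 ⇒ normal good, necessity.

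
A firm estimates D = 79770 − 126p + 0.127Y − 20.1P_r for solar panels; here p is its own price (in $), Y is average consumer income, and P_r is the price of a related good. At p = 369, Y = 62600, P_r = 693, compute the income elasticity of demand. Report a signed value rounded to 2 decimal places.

0.29

At the given values, D = 79770 − 126(369) + 0.127(62600) − 20.1(693) = 27296.9.
∂D/∂Y = 0.127.
E = (0.127) × (62600/27296.9) = 0.2912…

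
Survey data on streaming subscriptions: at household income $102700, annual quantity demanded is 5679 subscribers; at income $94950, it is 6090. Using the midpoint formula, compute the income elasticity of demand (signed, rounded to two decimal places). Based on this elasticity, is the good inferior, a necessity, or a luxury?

%ΔQ = (6090 − 5679)/[( 5679 + 6090)/2] = 411/5884.5 = 0.069844…
%ΔIncome = (94950 − 102700)/[( 102700 + 94950)/2] = -7750/98825 = -0.078421…
E_income = (411/5884.5) / (-7750/98825) = -0.8906…
E_income < 0 ⇒ inferior good.

-0.89; inferior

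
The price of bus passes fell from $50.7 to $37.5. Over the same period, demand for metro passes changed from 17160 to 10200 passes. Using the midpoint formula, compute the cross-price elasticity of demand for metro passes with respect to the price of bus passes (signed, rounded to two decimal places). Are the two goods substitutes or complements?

%ΔQ_{metro passes} = (10200 − 17160)/avg = -6960/13680 = -0.508771…
%ΔP_{bus passes} = (37.5 − 50.7)/avg = -13.2/44.1 = -0.299319…
E_cross = (-6960/13680) / (-13.2/44.1) = 1.6997…
E_cross > 0 ⇒ the goods are substitutes.

1.70; substitutes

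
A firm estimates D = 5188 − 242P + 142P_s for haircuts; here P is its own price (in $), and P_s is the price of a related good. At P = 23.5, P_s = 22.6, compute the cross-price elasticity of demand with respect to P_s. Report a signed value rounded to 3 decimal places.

1.184

At the given values, D = 5188 − 242(23.5) + 142(22.6) = 2710.2.
∂D/∂P_s = 142.
E = (142) × (22.6/2710.2) = 1.18411…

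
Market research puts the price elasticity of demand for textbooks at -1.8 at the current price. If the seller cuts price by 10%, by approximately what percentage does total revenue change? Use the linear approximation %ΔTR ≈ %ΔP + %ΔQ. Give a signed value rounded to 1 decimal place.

+8.0%

%ΔQ ≈ Ed × %ΔP = (-1.8) × (-10%) = +18.0000%
%ΔTR ≈ %ΔP + %ΔQ = (-10%) + (+18.0000%) = +8.0000%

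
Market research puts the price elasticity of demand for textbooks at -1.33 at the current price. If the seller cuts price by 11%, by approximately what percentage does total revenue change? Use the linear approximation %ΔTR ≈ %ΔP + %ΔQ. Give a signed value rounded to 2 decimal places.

+3.63%

%ΔQ ≈ Ed × %ΔP = (-1.33) × (-11%) = +14.6300%
%ΔTR ≈ %ΔP + %ΔQ = (-11%) + (+14.6300%) = +3.6300%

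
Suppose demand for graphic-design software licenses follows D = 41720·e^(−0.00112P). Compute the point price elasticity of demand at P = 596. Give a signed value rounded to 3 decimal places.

dD/dP = −0.00112·D = -23.9697. At P = 596, D = 21401.5.
Ed = (dD/dP)·(P/D) = (-23.9697) × (596/21401.5) = -0.66752

-0.668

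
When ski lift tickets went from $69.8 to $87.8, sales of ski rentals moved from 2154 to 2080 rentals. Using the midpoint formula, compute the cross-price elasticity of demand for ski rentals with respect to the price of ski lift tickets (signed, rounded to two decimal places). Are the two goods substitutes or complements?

-0.15; complements

%ΔQ_{ski rentals} = (2080 − 2154)/avg = -74/2117 = -0.034955…
%ΔP_{ski lift tickets} = (87.8 − 69.8)/avg = 18/78.8 = 0.228426…
E_cross = (-74/2117) / (18/78.8) = -0.1530…
E_cross < 0 ⇒ the goods are complements.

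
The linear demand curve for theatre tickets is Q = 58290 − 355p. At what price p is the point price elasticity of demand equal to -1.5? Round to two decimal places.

98.52

Ed = −355p/(58290 − 355p). Set this equal to -1.5:
355p = 1.5·(58290 − 355p) ⇒ 355p(1 + 1.5) = 1.5·58290
p = 1.5·58290 / (355·2.5) = 98.5183…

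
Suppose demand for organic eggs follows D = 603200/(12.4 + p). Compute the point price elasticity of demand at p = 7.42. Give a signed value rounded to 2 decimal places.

dD/dp = −603200/(12.4 + p)² = -1535.51. At p = 7.42, D = 30433.9.
Ed = (dD/dp)·(p/D) = (-1535.51) × (7.42/30433.9) = -0.3743…

-0.37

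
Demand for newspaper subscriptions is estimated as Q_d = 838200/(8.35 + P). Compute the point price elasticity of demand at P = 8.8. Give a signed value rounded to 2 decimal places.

-0.51

dQ_d/dP = −838200/(8.35 + P)² = -2849.83. At P = 8.8, Q_d = 48874.6.
Ed = (dQ_d/dP)·(P/Q_d) = (-2849.83) × (8.8/48874.6) = -0.5131…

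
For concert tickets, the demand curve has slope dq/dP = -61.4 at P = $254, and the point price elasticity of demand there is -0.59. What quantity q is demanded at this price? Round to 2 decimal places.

26433.22

Ed = (dq/dP)·(P/q) ⇒ q = (dq/dP)·P/Ed = (-61.4)·254/(-0.59) = 26433.2203…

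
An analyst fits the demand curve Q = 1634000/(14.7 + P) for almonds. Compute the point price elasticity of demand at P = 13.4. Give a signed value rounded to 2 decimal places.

dQ/dP = −1634000/(14.7 + P)² = -2069.38. At P = 13.4, Q = 58149.5.
Ed = (dQ/dP)·(P/Q) = (-2069.38) × (13.4/58149.5) = -0.4768…

-0.48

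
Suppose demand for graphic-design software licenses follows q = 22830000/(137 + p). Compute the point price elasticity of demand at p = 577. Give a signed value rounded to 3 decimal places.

dq/dp = −22830000/(137 + p)² = -44.7826. At p = 577, q = 31974.8.
Ed = (dq/dp)·(p/q) = (-44.7826) × (577/31974.8) = -0.80812…

-0.808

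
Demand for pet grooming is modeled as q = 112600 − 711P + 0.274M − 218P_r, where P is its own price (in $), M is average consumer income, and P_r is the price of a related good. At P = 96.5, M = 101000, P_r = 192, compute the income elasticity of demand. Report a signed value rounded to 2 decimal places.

0.93

At the given values, q = 112600 − 711(96.5) + 0.274(101000) − 218(192) = 29806.5.
∂q/∂M = 0.274.
E = (0.274) × (101000/29806.5) = 0.9284…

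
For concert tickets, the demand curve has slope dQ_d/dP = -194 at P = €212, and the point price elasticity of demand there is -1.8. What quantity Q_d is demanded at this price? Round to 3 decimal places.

22848.889

Ed = (dQ_d/dP)·(P/Q_d) ⇒ Q_d = (dQ_d/dP)·P/Ed = (-194)·212/(-1.8) = 22848.88888…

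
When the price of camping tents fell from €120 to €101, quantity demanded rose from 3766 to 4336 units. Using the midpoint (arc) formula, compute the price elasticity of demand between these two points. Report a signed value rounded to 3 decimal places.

%ΔQ = (4336 − 3766) / [(3766 + 4336)/2] = 570/4051 = 0.140705…
%ΔP = (101 − 120) / [(120 + 101)/2] = -19/110.5 = -0.171945…
Arc Ed = %ΔQ / %ΔP = (570/4051) / (-19/110.5) = -0.81831…

-0.818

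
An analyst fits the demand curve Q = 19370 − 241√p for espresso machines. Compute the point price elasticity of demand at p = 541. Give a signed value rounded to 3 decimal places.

-0.204

dQ/dp = −241/(2√p) = -5.1807. At p = 541, Q = 13764.5.
Ed = (dQ/dp)·(p/Q) = (-5.1807) × (541/13764.5) = -0.20362…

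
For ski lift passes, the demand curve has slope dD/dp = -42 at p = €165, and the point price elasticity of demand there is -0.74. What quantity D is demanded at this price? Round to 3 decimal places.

9364.865

Ed = (dD/dp)·(p/D) ⇒ D = (dD/dp)·p/Ed = (-42)·165/(-0.74) = 9364.86486…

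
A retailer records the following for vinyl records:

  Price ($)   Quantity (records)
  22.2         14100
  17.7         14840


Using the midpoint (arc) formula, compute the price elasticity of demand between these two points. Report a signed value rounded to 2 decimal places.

-0.23

%ΔQ = (14840 − 14100) / [(14100 + 14840)/2] = 740/14470 = 0.051140…
%ΔP = (17.7 − 22.2) / [(22.2 + 17.7)/2] = -4.5/19.95 = -0.225563…
Arc Ed = %ΔQ / %ΔP = (740/14470) / (-4.5/19.95) = -0.2267…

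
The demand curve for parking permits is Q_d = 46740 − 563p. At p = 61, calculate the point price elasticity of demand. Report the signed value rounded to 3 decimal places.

-2.770

dQ_d/dp = −563. At p = 61, Q_d = 46740 − 563(61) = 12397.
Ed = (dQ_d/dp)·(p/Q_d) = −563 × (61/12397) = -2.77026…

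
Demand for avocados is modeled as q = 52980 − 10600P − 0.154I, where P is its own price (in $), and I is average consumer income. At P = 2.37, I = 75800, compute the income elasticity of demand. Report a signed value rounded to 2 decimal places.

-0.72

At the given values, q = 52980 − 10600(2.37) − 0.154(75800) = 16184.8.
∂q/∂I = -0.154.
E = (-0.154) × (75800/16184.8) = -0.7212…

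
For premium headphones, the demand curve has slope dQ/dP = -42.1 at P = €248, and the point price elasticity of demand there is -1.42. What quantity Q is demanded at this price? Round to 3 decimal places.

7352.676

Ed = (dQ/dP)·(P/Q) ⇒ Q = (dQ/dP)·P/Ed = (-42.1)·248/(-1.42) = 7352.67605…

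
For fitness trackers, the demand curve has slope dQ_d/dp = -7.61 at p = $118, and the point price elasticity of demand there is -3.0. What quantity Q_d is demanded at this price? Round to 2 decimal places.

Ed = (dQ_d/dp)·(p/Q_d) ⇒ Q_d = (dQ_d/dp)·p/Ed = (-7.61)·118/(-3.0) = 299.3266…

299.33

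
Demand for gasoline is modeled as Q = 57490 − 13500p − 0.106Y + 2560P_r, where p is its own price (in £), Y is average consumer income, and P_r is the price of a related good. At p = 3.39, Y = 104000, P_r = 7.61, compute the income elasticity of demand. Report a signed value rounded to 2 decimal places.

-0.55

At the given values, Q = 57490 − 13500(3.39) − 0.106(104000) + 2560(7.61) = 20182.6.
∂Q/∂Y = -0.106.
E = (-0.106) × (104000/20182.6) = -0.5462…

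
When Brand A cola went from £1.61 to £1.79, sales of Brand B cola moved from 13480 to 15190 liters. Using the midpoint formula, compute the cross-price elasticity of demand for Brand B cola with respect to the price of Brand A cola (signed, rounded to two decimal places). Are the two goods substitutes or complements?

1.13; substitutes

%ΔQ_{Brand B cola} = (15190 − 13480)/avg = 1710/14335 = 0.119288…
%ΔP_{Brand A cola} = (1.79 − 1.61)/avg = 0.18/1.7 = 0.105882…
E_cross = (1710/14335) / (0.18/1.7) = 1.1266…
E_cross > 0 ⇒ the goods are substitutes.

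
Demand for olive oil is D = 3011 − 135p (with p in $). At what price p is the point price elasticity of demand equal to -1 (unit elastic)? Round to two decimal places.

11.15

Ed = −135p/(3011 − 135p). Set this equal to -1:
135p = 1·(3011 − 135p) ⇒ 135p(1 + 1) = 1·3011
p = 1·3011 / (135·2) = 11.1518…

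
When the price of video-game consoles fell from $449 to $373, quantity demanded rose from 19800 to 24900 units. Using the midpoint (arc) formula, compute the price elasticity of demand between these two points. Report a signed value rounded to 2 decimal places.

%ΔQ = (24900 − 19800) / [(19800 + 24900)/2] = 5100/22350 = 0.228187…
%ΔP = (373 − 449) / [(449 + 373)/2] = -76/411 = -0.184914…
Arc Ed = %ΔQ / %ΔP = (5100/22350) / (-76/411) = -1.2340…

-1.23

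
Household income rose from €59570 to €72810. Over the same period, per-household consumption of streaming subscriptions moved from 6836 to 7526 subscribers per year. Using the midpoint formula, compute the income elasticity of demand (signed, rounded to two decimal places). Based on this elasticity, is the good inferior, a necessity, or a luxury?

0.48; necessity

%ΔQ = (7526 − 6836)/[( 6836 + 7526)/2] = 690/7181 = 0.096086…
%ΔIncome = (72810 − 59570)/[( 59570 + 72810)/2] = 13240/66190 = 0.200030…
E_income = (690/7181) / (13240/66190) = 0.4803…
0 < E_income < 1 ⇒ normal good, necessity.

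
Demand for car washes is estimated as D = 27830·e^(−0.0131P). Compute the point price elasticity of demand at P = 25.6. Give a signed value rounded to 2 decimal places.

-0.34

dD/dP = −0.0131·D = -260.699. At P = 25.6, D = 19900.7.
Ed = (dD/dP)·(P/D) = (-260.699) × (25.6/19900.7) = -0.3353…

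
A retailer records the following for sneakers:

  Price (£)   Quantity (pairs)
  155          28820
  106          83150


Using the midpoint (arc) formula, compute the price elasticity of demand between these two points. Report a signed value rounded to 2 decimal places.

%ΔQ = (83150 − 28820) / [(28820 + 83150)/2] = 54330/55985 = 0.970438…
%ΔP = (106 − 155) / [(155 + 106)/2] = -49/130.5 = -0.375478…
Arc Ed = %ΔQ / %ΔP = (54330/55985) / (-49/130.5) = -2.5845…

-2.58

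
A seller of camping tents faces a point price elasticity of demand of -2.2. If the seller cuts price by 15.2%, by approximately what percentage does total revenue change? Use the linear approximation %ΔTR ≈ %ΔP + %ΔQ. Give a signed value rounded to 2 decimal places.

+18.24%

%ΔQ ≈ Ed × %ΔP = (-2.2) × (-15.2%) = +33.4400%
%ΔTR ≈ %ΔP + %ΔQ = (-15.2%) + (+33.4400%) = +18.2400%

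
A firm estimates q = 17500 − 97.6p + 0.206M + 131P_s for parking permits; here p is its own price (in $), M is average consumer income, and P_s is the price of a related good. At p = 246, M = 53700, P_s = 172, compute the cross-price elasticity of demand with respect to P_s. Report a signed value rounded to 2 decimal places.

0.83

At the given values, q = 17500 − 97.6(246) + 0.206(53700) + 131(172) = 27084.6.
∂q/∂P_s = 131.
E = (131) × (172/27084.6) = 0.8319…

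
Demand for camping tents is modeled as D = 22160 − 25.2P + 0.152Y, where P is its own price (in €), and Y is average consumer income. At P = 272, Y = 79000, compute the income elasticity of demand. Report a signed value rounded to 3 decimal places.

0.440

At the given values, D = 22160 − 25.2(272) + 0.152(79000) = 27313.6.
∂D/∂Y = 0.152.
E = (0.152) × (79000/27313.6) = 0.43963…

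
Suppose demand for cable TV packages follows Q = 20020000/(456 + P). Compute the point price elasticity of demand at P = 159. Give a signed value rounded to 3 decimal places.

-0.259

dQ/dP = −20020000/(456 + P)² = -52.9315. At P = 159, Q = 32552.8.
Ed = (dQ/dP)·(P/Q) = (-52.9315) × (159/32552.8) = -0.25853…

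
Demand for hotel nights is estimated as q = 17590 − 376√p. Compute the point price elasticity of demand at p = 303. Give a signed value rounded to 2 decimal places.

dq/dp = −376/(2√p) = -10.8003. At p = 303, q = 11045.
Ed = (dq/dp)·(p/q) = (-10.8003) × (303/11045) = -0.2962…

-0.30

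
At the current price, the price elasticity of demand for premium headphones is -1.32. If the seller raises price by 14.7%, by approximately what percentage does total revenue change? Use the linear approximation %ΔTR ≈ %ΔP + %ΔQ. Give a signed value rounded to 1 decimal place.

-4.7%

%ΔQ ≈ Ed × %ΔP = (-1.32) × (+14.7%) = -19.4040%
%ΔTR ≈ %ΔP + %ΔQ = (+14.7%) + (-19.4040%) = -4.7040%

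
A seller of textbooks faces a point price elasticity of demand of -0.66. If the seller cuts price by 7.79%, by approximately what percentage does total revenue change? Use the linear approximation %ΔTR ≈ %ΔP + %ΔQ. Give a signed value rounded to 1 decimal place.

-2.6%

%ΔQ ≈ Ed × %ΔP = (-0.66) × (-7.79%) = +5.1414%
%ΔTR ≈ %ΔP + %ΔQ = (-7.79%) + (+5.1414%) = -2.6486%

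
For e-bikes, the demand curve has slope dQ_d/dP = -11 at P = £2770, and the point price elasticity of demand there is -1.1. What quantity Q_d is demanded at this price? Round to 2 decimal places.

Ed = (dQ_d/dP)·(P/Q_d) ⇒ Q_d = (dQ_d/dP)·P/Ed = (-11)·2770/(-1.1) = 27700

27700.00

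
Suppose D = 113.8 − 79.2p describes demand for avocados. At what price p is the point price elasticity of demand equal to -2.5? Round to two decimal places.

Ed = −79.2p/(113.8 − 79.2p). Set this equal to -2.5:
79.2p = 2.5·(113.8 − 79.2p) ⇒ 79.2p(1 + 2.5) = 2.5·113.8
p = 2.5·113.8 / (79.2·3.5) = 1.0263…

1.03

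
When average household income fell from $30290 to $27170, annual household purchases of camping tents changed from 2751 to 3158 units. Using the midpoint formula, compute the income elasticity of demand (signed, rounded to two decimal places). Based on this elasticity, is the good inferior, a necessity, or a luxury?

%ΔQ = (3158 − 2751)/[( 2751 + 3158)/2] = 407/2954.5 = 0.137755…
%ΔIncome = (27170 − 30290)/[( 30290 + 27170)/2] = -3120/28730 = -0.108597…
E_income = (407/2954.5) / (-3120/28730) = -1.2685…
E_income < 0 ⇒ inferior good.

-1.27; inferior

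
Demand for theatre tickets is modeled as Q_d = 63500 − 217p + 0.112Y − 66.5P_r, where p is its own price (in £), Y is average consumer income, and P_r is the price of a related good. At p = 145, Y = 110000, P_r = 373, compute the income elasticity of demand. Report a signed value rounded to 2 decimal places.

0.63

At the given values, Q_d = 63500 − 217(145) + 0.112(110000) − 66.5(373) = 19550.5.
∂Q_d/∂Y = 0.112.
E = (0.112) × (110000/19550.5) = 0.6301…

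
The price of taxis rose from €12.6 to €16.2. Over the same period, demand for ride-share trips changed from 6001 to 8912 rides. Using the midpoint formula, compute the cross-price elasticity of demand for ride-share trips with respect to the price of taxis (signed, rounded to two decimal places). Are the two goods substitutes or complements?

1.56; substitutes

%ΔQ_{ride-share trips} = (8912 − 6001)/avg = 2911/7456.5 = 0.390397…
%ΔP_{taxis} = (16.2 − 12.6)/avg = 3.6/14.4 = 0.25
E_cross = (2911/7456.5) / (3.6/14.4) = 1.5615…
E_cross > 0 ⇒ the goods are substitutes.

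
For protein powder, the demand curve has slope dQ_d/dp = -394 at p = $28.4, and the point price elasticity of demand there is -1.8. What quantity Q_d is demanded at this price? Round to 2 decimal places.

6216.44

Ed = (dQ_d/dp)·(p/Q_d) ⇒ Q_d = (dQ_d/dp)·p/Ed = (-394)·28.4/(-1.8) = 6216.4444…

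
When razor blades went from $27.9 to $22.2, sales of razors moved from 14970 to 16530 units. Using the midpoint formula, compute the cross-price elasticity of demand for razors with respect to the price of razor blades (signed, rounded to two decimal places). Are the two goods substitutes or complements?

-0.44; complements

%ΔQ_{razors} = (16530 − 14970)/avg = 1560/15750 = 0.099047…
%ΔP_{razor blades} = (22.2 − 27.9)/avg = -5.7/25.05 = -0.227544…
E_cross = (1560/15750) / (-5.7/25.05) = -0.4352…
E_cross < 0 ⇒ the goods are complements.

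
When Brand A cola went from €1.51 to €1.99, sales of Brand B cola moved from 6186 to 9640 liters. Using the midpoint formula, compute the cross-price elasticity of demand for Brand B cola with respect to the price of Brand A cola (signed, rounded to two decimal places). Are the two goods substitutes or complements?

%ΔQ_{Brand B cola} = (9640 − 6186)/avg = 3454/7913 = 0.436496…
%ΔP_{Brand A cola} = (1.99 − 1.51)/avg = 0.48/1.75 = 0.274285…
E_cross = (3454/7913) / (0.48/1.75) = 1.5913…
E_cross > 0 ⇒ the goods are substitutes.

1.59; substitutes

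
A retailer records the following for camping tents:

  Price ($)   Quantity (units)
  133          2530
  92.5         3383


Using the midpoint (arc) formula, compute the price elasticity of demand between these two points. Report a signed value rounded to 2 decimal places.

%ΔQ = (3383 − 2530) / [(2530 + 3383)/2] = 853/2956.5 = 0.288516…
%ΔP = (92.5 − 133) / [(133 + 92.5)/2] = -40.5/112.75 = -0.359201…
Arc Ed = %ΔQ / %ΔP = (853/2956.5) / (-40.5/112.75) = -0.8032…

-0.80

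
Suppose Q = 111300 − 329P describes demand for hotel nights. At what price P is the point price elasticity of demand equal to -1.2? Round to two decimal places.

184.53

Ed = −329P/(111300 − 329P). Set this equal to -1.2:
329P = 1.2·(111300 − 329P) ⇒ 329P(1 + 1.2) = 1.2·111300
P = 1.2·111300 / (329·2.2) = 184.5261…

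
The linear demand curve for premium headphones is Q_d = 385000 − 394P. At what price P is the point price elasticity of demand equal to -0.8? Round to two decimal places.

Ed = −394P/(385000 − 394P). Set this equal to -0.8:
394P = 0.8·(385000 − 394P) ⇒ 394P(1 + 0.8) = 0.8·385000
P = 0.8·385000 / (394·1.8) = 434.2921…

434.29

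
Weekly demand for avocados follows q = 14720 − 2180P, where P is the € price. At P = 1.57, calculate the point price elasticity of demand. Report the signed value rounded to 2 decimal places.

-0.30

dq/dP = −2180. At P = 1.57, q = 14720 − 2180(1.57) = 11297.4.
Ed = (dq/dP)·(P/q) = −2180 × (1.57/11297.4) = -0.3029…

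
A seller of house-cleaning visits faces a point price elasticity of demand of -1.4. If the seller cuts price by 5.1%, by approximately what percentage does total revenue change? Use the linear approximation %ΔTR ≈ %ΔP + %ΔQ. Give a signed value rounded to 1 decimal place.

+2.0%

%ΔQ ≈ Ed × %ΔP = (-1.4) × (-5.1%) = +7.1400%
%ΔTR ≈ %ΔP + %ΔQ = (-5.1%) + (+7.1400%) = +2.0400%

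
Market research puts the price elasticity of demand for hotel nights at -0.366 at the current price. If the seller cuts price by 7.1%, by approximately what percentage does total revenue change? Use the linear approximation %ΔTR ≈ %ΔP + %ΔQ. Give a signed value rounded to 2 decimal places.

%ΔQ ≈ Ed × %ΔP = (-0.366) × (-7.1%) = +2.5986%
%ΔTR ≈ %ΔP + %ΔQ = (-7.1%) + (+2.5986%) = -4.5014%

-4.50%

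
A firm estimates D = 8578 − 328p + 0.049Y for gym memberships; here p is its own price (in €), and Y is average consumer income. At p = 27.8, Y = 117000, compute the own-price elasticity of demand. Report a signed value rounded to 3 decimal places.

-1.756

At the given values, D = 8578 − 328(27.8) + 0.049(117000) = 5192.6.
∂D/∂p = −328.
E = (-328) × (27.8/5192.6) = -1.75603…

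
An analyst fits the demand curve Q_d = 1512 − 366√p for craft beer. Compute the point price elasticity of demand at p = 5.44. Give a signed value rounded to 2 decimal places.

-0.65

dQ_d/dp = −366/(2√p) = -78.4606. At p = 5.44, Q_d = 658.349.
Ed = (dQ_d/dp)·(p/Q_d) = (-78.4606) × (5.44/658.349) = -0.6483…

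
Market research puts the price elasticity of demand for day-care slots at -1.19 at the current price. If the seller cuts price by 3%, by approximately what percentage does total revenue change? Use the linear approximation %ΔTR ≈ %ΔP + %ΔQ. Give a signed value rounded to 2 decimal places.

+0.57%

%ΔQ ≈ Ed × %ΔP = (-1.19) × (-3%) = +3.5700%
%ΔTR ≈ %ΔP + %ΔQ = (-3%) + (+3.5700%) = +0.5700%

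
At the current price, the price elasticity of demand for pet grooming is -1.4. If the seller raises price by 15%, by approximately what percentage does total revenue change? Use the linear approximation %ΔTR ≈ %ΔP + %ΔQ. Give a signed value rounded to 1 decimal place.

%ΔQ ≈ Ed × %ΔP = (-1.4) × (+15%) = -21.0000%
%ΔTR ≈ %ΔP + %ΔQ = (+15%) + (-21.0000%) = -6.0000%

-6.0%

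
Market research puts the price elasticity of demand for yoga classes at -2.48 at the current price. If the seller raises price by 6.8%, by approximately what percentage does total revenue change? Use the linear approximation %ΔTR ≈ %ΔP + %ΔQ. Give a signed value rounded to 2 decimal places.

-10.06%

%ΔQ ≈ Ed × %ΔP = (-2.48) × (+6.8%) = -16.8640%
%ΔTR ≈ %ΔP + %ΔQ = (+6.8%) + (-16.8640%) = -10.0640%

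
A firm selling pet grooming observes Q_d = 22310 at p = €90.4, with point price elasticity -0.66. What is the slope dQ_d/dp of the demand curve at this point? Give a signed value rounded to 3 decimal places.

-162.883

Ed = (dQ_d/dp)·(p/Q_d) ⇒ dQ_d/dp = Ed·Q_d/p = (-0.66)·22310/90.4 = -162.88274…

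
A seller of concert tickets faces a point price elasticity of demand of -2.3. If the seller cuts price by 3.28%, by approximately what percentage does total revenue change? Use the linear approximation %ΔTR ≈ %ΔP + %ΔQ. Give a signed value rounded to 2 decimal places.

%ΔQ ≈ Ed × %ΔP = (-2.3) × (-3.28%) = +7.5440%
%ΔTR ≈ %ΔP + %ΔQ = (-3.28%) + (+7.5440%) = +4.2640%

+4.26%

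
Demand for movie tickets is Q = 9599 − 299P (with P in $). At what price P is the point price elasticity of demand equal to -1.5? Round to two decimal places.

Ed = −299P/(9599 − 299P). Set this equal to -1.5:
299P = 1.5·(9599 − 299P) ⇒ 299P(1 + 1.5) = 1.5·9599
P = 1.5·9599 / (299·2.5) = 19.2622…

19.26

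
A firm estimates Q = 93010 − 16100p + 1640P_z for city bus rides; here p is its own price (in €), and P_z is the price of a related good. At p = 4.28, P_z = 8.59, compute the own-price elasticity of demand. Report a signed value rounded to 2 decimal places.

At the given values, Q = 93010 − 16100(4.28) + 1640(8.59) = 38189.6.
∂Q/∂p = −16100.
E = (-16100) × (4.28/38189.6) = -1.8043…

-1.80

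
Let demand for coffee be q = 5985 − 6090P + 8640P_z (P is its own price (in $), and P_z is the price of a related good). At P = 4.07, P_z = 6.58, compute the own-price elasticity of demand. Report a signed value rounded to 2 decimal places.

At the given values, q = 5985 − 6090(4.07) + 8640(6.58) = 38049.9.
∂q/∂P = −6090.
E = (-6090) × (4.07/38049.9) = -0.6514…

-0.65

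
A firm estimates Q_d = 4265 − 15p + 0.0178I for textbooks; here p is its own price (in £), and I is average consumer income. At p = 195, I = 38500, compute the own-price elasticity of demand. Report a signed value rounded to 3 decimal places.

At the given values, Q_d = 4265 − 15(195) + 0.0178(38500) = 2025.3.
∂Q_d/∂p = −15.
E = (-15) × (195/2025.3) = -1.44423…

-1.444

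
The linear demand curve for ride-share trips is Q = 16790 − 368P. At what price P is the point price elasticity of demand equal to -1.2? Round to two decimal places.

24.89

Ed = −368P/(16790 − 368P). Set this equal to -1.2:
368P = 1.2·(16790 − 368P) ⇒ 368P(1 + 1.2) = 1.2·16790
P = 1.2·16790 / (368·2.2) = 24.8863…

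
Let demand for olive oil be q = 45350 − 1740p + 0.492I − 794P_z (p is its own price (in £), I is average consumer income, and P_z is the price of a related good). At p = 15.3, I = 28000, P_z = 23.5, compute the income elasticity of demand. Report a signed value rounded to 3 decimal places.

At the given values, q = 45350 − 1740(15.3) + 0.492(28000) − 794(23.5) = 13845.
∂q/∂I = 0.492.
E = (0.492) × (28000/13845) = 0.99501…

0.995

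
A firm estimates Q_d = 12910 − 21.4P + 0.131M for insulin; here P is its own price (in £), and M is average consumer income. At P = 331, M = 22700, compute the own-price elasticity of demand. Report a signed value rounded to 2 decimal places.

-0.80

At the given values, Q_d = 12910 − 21.4(331) + 0.131(22700) = 8800.3.
∂Q_d/∂P = −21.4.
E = (-21.4) × (331/8800.3) = -0.8049…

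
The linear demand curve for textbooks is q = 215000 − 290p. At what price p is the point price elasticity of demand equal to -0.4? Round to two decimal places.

211.82

Ed = −290p/(215000 − 290p). Set this equal to -0.4:
290p = 0.4·(215000 − 290p) ⇒ 290p(1 + 0.4) = 0.4·215000
p = 0.4·215000 / (290·1.4) = 211.8226…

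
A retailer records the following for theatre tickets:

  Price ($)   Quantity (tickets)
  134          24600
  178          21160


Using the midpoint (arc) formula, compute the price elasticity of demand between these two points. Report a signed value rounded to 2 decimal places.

%ΔQ = (21160 − 24600) / [(24600 + 21160)/2] = -3440/22880 = -0.150349…
%ΔP = (178 − 134) / [(134 + 178)/2] = 44/156 = 0.282051…
Arc Ed = %ΔQ / %ΔP = (-3440/22880) / (44/156) = -0.5330…

-0.53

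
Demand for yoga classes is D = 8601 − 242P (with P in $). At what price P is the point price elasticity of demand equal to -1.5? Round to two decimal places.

21.32

Ed = −242P/(8601 − 242P). Set this equal to -1.5:
242P = 1.5·(8601 − 242P) ⇒ 242P(1 + 1.5) = 1.5·8601
P = 1.5·8601 / (242·2.5) = 21.3247…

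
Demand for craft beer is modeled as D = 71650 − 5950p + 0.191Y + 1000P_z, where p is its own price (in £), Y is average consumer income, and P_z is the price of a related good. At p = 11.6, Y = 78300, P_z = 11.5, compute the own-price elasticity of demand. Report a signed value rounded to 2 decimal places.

-2.37

At the given values, D = 71650 − 5950(11.6) + 0.191(78300) + 1000(11.5) = 29085.3.
∂D/∂p = −5950.
E = (-5950) × (11.6/29085.3) = -2.3730…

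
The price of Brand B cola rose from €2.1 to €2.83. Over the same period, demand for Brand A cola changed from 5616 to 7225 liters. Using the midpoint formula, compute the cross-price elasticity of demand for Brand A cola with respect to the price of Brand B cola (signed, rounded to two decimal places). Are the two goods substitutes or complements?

%ΔQ_{Brand A cola} = (7225 − 5616)/avg = 1609/6420.5 = 0.250603…
%ΔP_{Brand B cola} = (2.83 − 2.1)/avg = 0.73/2.465 = 0.296146…
E_cross = (1609/6420.5) / (0.73/2.465) = 0.8462…
E_cross > 0 ⇒ the goods are substitutes.

0.85; substitutes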